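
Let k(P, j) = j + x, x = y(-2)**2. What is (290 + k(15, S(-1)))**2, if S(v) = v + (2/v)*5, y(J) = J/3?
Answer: 6325225/81 ≈ 78089.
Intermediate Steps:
y(J) = J/3 (y(J) = J*(1/3) = J/3)
S(v) = v + 10/v
x = 4/9 (x = ((1/3)*(-2))**2 = (-2/3)**2 = 4/9 ≈ 0.44444)
k(P, j) = 4/9 + j (k(P, j) = j + 4/9 = 4/9 + j)
(290 + k(15, S(-1)))**2 = (290 + (4/9 + (-1 + 10/(-1))))**2 = (290 + (4/9 + (-1 + 10*(-1))))**2 = (290 + (4/9 + (-1 - 10)))**2 = (290 + (4/9 - 11))**2 = (290 - 95/9)**2 = (2515/9)**2 = 6325225/81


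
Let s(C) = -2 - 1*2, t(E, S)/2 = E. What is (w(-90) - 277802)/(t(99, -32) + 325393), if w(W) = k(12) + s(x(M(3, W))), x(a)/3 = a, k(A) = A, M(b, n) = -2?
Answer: -277794/325591 ≈ -0.85320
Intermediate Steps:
t(E, S) = 2*E
x(a) = 3*a
s(C) = -4 (s(C) = -2 - 2 = -4)
w(W) = 8 (w(W) = 12 - 4 = 8)
(w(-90) - 277802)/(t(99, -32) + 325393) = (8 - 277802)/(2*99 + 325393) = -277794/(198 + 325393) = -277794/325591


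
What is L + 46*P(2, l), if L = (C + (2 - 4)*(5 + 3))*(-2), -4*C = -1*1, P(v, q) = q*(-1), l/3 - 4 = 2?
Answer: -1593/2 ≈ -796.50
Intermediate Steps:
l = 18 (l = 12 + 3*2 = 12 + 6 = 18)
P(v, q) = -q
C = ¼ (C = -(-1)/4 = -¼*(-1) = ¼ ≈ 0.25000)
L = 63/2 (L = (¼ + (2 - 4)*(5 + 3))*(-2) = (¼ - 2*8)*(-2) = (¼ - 16)*(-2) = -63/4*(-2) = 63/2 ≈ 31.500)
L + 46*P(2, l) = 63/2 + 46*(-1*18) = 63/2 + 46*(-18) = 63/2 - 828 = -1593/2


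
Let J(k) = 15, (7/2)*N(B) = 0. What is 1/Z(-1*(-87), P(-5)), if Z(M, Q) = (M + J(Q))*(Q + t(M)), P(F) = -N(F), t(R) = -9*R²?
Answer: -1/6948342 ≈ -1.4392e-7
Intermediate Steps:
N(B) = 0 (N(B) = (2/7)*0 = 0)
P(F) = 0 (P(F) = -1*0 = 0)
Z(M, Q) = (15 + M)*(Q - 9*M²) (Z(M, Q) = (M + 15)*(Q - 9*M²) = (15 + M)*(Q - 9*M²))
1/Z(-1*(-87), P(-5)) = 1/(-135*(-1*(-87))² - 9*(-1*(-87))³ + 15*0 - 1*(-87)*0) = 1/(-135*87² - 9*87³ + 0 + 87*0) = 1/(-135*7569 - 9*658503 + 0 + 0) = 1/(-1021815 - 5926527 + 0 + 0) = 1/(-6948342) = -1/6948342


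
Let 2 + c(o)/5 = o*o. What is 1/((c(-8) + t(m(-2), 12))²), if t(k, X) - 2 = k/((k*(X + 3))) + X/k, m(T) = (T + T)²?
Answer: 3600/352275361 ≈ 1.0219e-5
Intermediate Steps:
m(T) = 4*T² (m(T) = (2*T)² = 4*T²)
c(o) = -10 + 5*o² (c(o) = -10 + 5*(o*o) = -10 + 5*o²)
t(k, X) = 2 + 1/(3 + X) + X/k (t(k, X) = 2 + (k/((k*(X + 3))) + X/k) = 2 + (k/((k*(3 + X))) + X/k) = 2 + (k*(1/(k*(3 + X))) + X/k) = 2 + (1/(3 + X) + X/k) = 2 + 1/(3 + X) + X/k)
1/((c(-8) + t(m(-2), 12))²) = 1/(((-10 + 5*(-8)²) + (12² + 3*12 + 7*(4*(-2)²) + 2*12*(4*(-2)²))/(((4*(-2)²))*(3 + 12)))²) = 1/(((-10 + 5*64) + (144 + 36 + 7*(4*4) + 2*12*(4*4))/((4*4)*15))²) = 1/(((-10 + 320) + (1/15)*(144 + 36 + 7*16 + 2*12*16)/16)²) = 1/((310 + (1/16)*(1/15)*(144 + 36 + 112 + 384))²) = 1/((310 + (1/16)*(1/15)*676)²) = 1/((310 + 169/60)²) = 1/((18769/60)²) = 1/(352275361/3600) = 3600/352275361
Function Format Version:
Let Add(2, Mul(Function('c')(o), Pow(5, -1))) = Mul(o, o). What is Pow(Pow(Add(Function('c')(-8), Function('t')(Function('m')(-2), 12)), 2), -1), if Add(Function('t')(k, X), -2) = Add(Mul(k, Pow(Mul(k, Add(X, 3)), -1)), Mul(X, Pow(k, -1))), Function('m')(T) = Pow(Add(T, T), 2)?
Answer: Rational(3600, 352275361) ≈ 1.0219e-5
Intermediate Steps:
Function('m')(T) = Mul(4, Pow(T, 2)) (Function('m')(T) = Pow(Mul(2, T), 2) = Mul(4, Pow(T, 2)))
Function('c')(o) = Add(-10, Mul(5, Pow(o, 2))) (Function('c')(o) = Add(-10, Mul(5, Mul(o, o))) = Add(-10, Mul(5, Pow(o, 2))))
Function('t')(k, X) = Add(2, Pow(Add(3, X), -1), Mul(X, Pow(k, -1))) (Function('t')(k, X) = Add(2, Add(Mul(k, Pow(Mul(k, Add(X, 3)), -1)), Mul(X, Pow(k, -1)))) = Add(2, Add(Mul(k, Pow(Mul(k, Add(3, X)), -1)), Mul(X, Pow(k, -1)))) = Add(2, Add(Mul(k, Mul(Pow(k, -1), Pow(Add(3, X), -1))), Mul(X, Pow(k, -1)))) = Add(2, Add(Pow(Add(3, X), -1), Mul(X, Pow(k, -1)))) = Add(2, Pow(Add(3, X), -1), Mul(X, Pow(k, -1))))
Pow(Pow(Add(Function('c')(-8), Function('t')(Function('m')(-2), 12)), 2), -1) = Pow(Pow(Add(Add(-10, Mul(5, Pow(-8, 2))), Mul(Pow(Mul(4, Pow(-2, 2)), -1), Pow(Add(3, 12), -1), Add(Pow(12, 2), Mul(3, 12), Mul(7, Mul(4, Pow(-2, 2))), Mul(2, 12, Mul(4, Pow(-2, 2)))))), 2), -1) = Pow(Pow(Add(Add(-10, Mul(5, 64)), Mul(Pow(Mul(4, 4), -1), Pow(15, -1), Add(144, 36, Mul(7, Mul(4, 4)), Mul(2, 12, Mul(4, 4))))), 2), -1) = Pow(Pow(Add(Add(-10, 320), Mul(Pow(16, -1), Rational(1, 15), Add(144, 36, Mul(7, 16), Mul(2, 12, 16)))), 2), -1) = Pow(Pow(Add(310, Mul(Rational(1, 16), Rational(1, 15), Add(144, 36, 112, 384))), 2), -1) = Pow(Pow(Add(310, Mul(Rational(1, 16), Rational(1, 15), 676)), 2), -1) = Pow(Pow(Add(310, Rational(169, 60)), 2), -1) = Pow(Pow(Rational(18769, 60), 2), -1) = Pow(Rational(352275361, 3600), -1) = Rational(3600, 352275361)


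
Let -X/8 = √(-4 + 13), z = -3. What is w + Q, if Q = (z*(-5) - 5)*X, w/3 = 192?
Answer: 336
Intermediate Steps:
w = 576 (w = 3*192 = 576)
X = -24 (X = -8*√(-4 + 13) = -8*√9 = -8*3 = -24)
Q = -240 (Q = (-3*(-5) - 5)*(-24) = (15 - 5)*(-24) = 10*(-24) = -240)
w + Q = 576 - 240 = 336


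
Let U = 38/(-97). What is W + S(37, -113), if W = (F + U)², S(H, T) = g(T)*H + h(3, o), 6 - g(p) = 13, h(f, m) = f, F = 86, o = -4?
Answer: 66547712/9409 ≈ 7072.8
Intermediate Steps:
g(p) = -7 (g(p) = 6 - 1*13 = 6 - 13 = -7)
U = -38/97 (U = 38*(-1/97) = -38/97 ≈ -0.39175)
S(H, T) = 3 - 7*H (S(H, T) = -7*H + 3 = 3 - 7*H)
W = 68956416/9409 (W = (86 - 38/97)² = (8304/97)² = 68956416/9409 ≈ 7328.8)
W + S(37, -113) = 68956416/9409 + (3 - 7*37) = 68956416/9409 + (3 - 259) = 68956416/9409 - 256 = 66547712/9409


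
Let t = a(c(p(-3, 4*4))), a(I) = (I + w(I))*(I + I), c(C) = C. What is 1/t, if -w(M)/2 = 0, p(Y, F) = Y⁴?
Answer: 1/13122 ≈ 7.6208e-5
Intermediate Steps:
w(M) = 0 (w(M) = -2*0 = 0)
a(I) = 2*I² (a(I) = (I + 0)*(I + I) = I*(2*I) = 2*I²)
t = 13122 (t = 2*((-3)⁴)² = 2*81² = 2*6561 = 13122)
1/t = 1/13122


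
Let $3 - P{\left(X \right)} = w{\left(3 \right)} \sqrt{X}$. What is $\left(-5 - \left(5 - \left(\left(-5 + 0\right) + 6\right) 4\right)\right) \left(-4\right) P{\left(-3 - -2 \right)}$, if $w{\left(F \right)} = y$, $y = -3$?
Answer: $72 + 72 i \approx 72.0 + 72.0 i$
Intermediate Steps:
$w{\left(F \right)} = -3$
$P{\left(X \right)} = 3 + 3 \sqrt{X}$ ($P{\left(X \right)} = 3 - - 3 \sqrt{X} = 3 + 3 \sqrt{X}$)
$\left(-5 - \left(5 - \left(\left(-5 + 0\right) + 6\right) 4\right)\right) \left(-4\right) P{\left(-3 - -2 \right)} = \left(-5 - \left(5 - \left(\left(-5 + 0\right) + 6\right) 4\right)\right) \left(-4\right) \left(3 + 3 \sqrt{-3 - -2}\right) = \left(-5 - \left(5 - \left(-5 + 6\right) 4\right)\right) \left(-4\right) \left(3 + 3 \sqrt{-3 + 2}\right) = \left(-5 + \left(-5 + 1 \cdot 4\right)\right) \left(-4\right) \left(3 + 3 \sqrt{-1}\right) = \left(-5 + \left(-5 + 4\right)\right) \left(-4\right) \left(3 + 3 i\right) = \left(-5 - 1\right) \left(-4\right) \left(3 + 3 i\right) = \left(-6\right) \left(-4\right) \left(3 + 3 i\right) = 24 \left(3 + 3 i\right) = 72 + 72 i$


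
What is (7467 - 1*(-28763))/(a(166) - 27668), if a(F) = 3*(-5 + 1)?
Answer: -3623/2768 ≈ -1.3089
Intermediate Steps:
a(F) = -12 (a(F) = 3*(-4) = -12)
(7467 - 1*(-28763))/(a(166) - 27668) = (7467 - 1*(-28763))/(-12 - 27668) = (7467 + 28763)/(-27680) = 36230*(-1/27680) = -3623/2768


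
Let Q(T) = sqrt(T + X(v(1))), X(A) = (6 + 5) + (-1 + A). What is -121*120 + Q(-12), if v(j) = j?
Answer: -14520 + I ≈ -14520.0 + 1.0*I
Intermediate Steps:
X(A) = 10 + A (X(A) = 11 + (-1 + A) = 10 + A)
Q(T) = sqrt(11 + T) (Q(T) = sqrt(T + (10 + 1)) = sqrt(T + 11) = sqrt(11 + T))
-121*120 + Q(-12) = -121*120 + sqrt(11 - 12) = -14520 + sqrt(-1) = -14520 + I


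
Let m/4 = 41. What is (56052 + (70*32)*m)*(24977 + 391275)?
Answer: 176246091824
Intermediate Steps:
m = 164 (m = 4*41 = 164)
(56052 + (70*32)*m)*(24977 + 391275) = (56052 + (70*32)*164)*(24977 + 391275) = (56052 + 2240*164)*416252 = (56052 + 367360)*416252 = 423412*416252 = 176246091824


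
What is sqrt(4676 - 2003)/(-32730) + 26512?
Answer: 26512 - 3*sqrt(33)/10910 ≈ 26512.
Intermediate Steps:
sqrt(4676 - 2003)/(-32730) + 26512 = sqrt(2673)*(-1/32730) + 26512 = (9*sqrt(33))*(-1/32730) + 26512 = -3*sqrt(33)/10910 + 26512 = 26512 - 3*sqrt(33)/10910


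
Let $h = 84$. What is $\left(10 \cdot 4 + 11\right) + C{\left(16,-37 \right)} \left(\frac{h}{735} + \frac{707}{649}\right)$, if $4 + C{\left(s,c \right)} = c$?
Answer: $\frac{37484}{22715} \approx 1.6502$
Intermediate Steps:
$C{\left(s,c \right)} = -4 + c$
$\left(10 \cdot 4 + 11\right) + C{\left(16,-37 \right)} \left(\frac{h}{735} + \frac{707}{649}\right) = \left(10 \cdot 4 + 11\right) + \left(-4 - 37\right) \left(\frac{84}{735} + \frac{707}{649}\right) = \left(40 + 11\right) - 41 \left(84 \cdot \frac{1}{735} + 707 \cdot \frac{1}{649}\right) = 51 - 41 \left(\frac{4}{35} + \frac{707}{649}\right) = 51 - \frac{1120981}{22715} = \frac{37484}{22715}$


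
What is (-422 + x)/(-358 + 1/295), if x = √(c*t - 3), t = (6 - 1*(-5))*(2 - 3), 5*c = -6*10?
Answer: 124490/105609 - 295*√129/105609 ≈ 1.1471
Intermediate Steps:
c = -12 (c = (-6*10)/5 = (⅕)*(-60) = -12)
t = -11 (t = (6 + 5)*(-1) = 11*(-1) = -11)
x = √129 (x = √(-12*(-11) - 3) = √(132 - 3) = √129 ≈ 11.358)
(-422 + x)/(-358 + 1/295) = (-422 + √129)/(-358 + 1/295) = (-422 + √129)/(-105609/295) = (-422 + √129)*(-295/105609) = 124490/105609 - 295*√129/105609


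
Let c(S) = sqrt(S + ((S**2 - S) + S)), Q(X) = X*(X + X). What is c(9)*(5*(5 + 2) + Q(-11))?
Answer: 831*sqrt(10) ≈ 2627.9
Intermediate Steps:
Q(X) = 2*X**2 (Q(X) = X*(2*X) = 2*X**2)
c(S) = sqrt(S + S**2)
c(9)*(5*(5 + 2) + Q(-11)) = sqrt(9*(1 + 9))*(5*(5 + 2) + 2*(-11)**2) = sqrt(9*10)*(5*7 + 2*121) = sqrt(90)*(35 + 242) = (3*sqrt(10))*277 = 831*sqrt(10)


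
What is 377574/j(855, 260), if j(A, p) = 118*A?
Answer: 62929/16815 ≈ 3.7424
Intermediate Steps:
377574/j(855, 260) = 377574/((118*855)) = 377574/100890 = 377574*(1/100890) = 62929/16815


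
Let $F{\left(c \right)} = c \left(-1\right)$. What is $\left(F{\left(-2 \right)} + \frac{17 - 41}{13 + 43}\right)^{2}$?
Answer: $\frac{121}{49} \approx 2.4694$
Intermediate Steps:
$F{\left(c \right)} = - c$
$\left(F{\left(-2 \right)} + \frac{17 - 41}{13 + 43}\right)^{2} = \left(\left(-1\right) \left(-2\right) + \frac{17 - 41}{13 + 43}\right)^{2} = \left(2 - \frac{24}{56}\right)^{2} = \left(2 - \frac{3}{7}\right)^{2} = \left(\frac{11}{7}\right)^{2} = \frac{121}{49}$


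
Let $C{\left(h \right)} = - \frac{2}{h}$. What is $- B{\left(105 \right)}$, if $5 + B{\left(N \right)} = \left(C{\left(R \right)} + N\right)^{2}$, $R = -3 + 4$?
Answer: $-10604$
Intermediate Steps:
$R = 1$
$B{\left(N \right)} = -5 + \left(-2 + N\right)^{2}$ ($B{\left(N \right)} = -5 + \left(- \frac{2}{1} + N\right)^{2} = -5 + \left(\left(-2\right) 1 + N\right)^{2} = -5 + \left(-2 + N\right)^{2}$)
$- B{\left(105 \right)} = - (-5 + \left(-2 + 105\right)^{2}) = - (-5 + 103^{2}) = - (-5 + 10609) = \left(-1\right) 10604 = -10604$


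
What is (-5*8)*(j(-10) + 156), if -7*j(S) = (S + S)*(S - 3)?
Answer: -33280/7 ≈ -4754.3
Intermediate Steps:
j(S) = -2*S*(-3 + S)/7 (j(S) = -(S + S)*(S - 3)/7 = -2*S*(-3 + S)/7)
(-5*8)*(j(-10) + 156) = (-5*8)*((2/7)*(-10)*(3 - 1*(-10)) + 156) = -40*((2/7)*(-10)*(3 + 10) + 156) = -40*((2/7)*(-10)*13 + 156) = -40*(-260/7 + 156) = -40*832/7 = -33280/7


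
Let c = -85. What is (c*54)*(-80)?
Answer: 367200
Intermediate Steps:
(c*54)*(-80) = -85*54*(-80) = -4590*(-80) = 367200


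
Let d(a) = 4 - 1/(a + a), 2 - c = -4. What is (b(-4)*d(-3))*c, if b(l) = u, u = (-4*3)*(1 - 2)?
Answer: 300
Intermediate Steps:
c = 6 (c = 2 - 1*(-4) = 2 + 4 = 6)
u = 12 (u = -12*(-1) = 12)
b(l) = 12
d(a) = 4 - 1/(2*a)
(b(-4)*d(-3))*c = (12*(4 - ½/(-3)))*6 = (12*(4 - ½*(-⅓)))*6 = (12*(4 + ⅙))*6 = (12*(25/6))*6 = 50*6 = 300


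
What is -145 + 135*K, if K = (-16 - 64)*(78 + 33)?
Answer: -1198945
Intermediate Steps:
K = -8880 (K = -80*111 = -8880)
-145 + 135*K = -145 + 135*(-8880) = -145 - 1198800 = -1198945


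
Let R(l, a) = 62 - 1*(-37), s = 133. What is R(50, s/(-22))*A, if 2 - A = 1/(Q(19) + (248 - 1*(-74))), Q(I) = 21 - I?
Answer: 7117/36 ≈ 197.69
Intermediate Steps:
R(l, a) = 99 (R(l, a) = 62 + 37 = 99)
A = 647/324 (A = 2 - 1/((21 - 1*19) + (248 - 1*(-74))) = 2 - 1/((21 - 19) + (248 + 74)) = 2 - 1/(2 + 322) = 2 - 1/324 = 647/324 ≈ 1.9969)
R(50, s/(-22))*A = 99*(647/324) = 7117/36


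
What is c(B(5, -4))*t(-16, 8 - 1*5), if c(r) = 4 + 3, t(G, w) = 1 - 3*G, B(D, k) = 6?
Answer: 343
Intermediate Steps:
c(r) = 7
c(B(5, -4))*t(-16, 8 - 1*5) = 7*(1 - 3*(-16)) = 7*(1 + 48) = 7*49 = 343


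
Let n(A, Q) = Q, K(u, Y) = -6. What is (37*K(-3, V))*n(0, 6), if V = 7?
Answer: -1332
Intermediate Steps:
(37*K(-3, V))*n(0, 6) = (37*(-6))*6 = -222*6 = -1332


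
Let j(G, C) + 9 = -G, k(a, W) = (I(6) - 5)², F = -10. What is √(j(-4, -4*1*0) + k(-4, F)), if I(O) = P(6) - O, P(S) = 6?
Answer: 2*√5 ≈ 4.4721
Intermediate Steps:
I(O) = 6 - O
k(a, W) = 25 (k(a, W) = ((6 - 1*6) - 5)² = ((6 - 6) - 5)² = (0 - 5)² = (-5)² = 25)
j(G, C) = -9 - G
√(j(-4, -4*1*0) + k(-4, F)) = √((-9 - 1*(-4)) + 25) = √((-9 + 4) + 25) = √(-5 + 25) = √20 = 2*√5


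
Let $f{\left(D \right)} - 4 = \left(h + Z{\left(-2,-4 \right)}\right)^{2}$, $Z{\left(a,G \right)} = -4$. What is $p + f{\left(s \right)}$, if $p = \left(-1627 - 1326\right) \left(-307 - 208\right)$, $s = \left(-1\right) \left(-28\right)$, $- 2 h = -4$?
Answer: $1520803$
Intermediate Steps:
$h = 2$ ($h = \left(- \frac{1}{2}\right) \left(-4\right) = 2$)
$s = 28$
$p = 1520795$ ($p = \left(-2953\right) \left(-515\right) = 1520795$)
$f{\left(D \right)} = 8$ ($f{\left(D \right)} = 4 + \left(2 - 4\right)^{2} = 4 + \left(-2\right)^{2} = 4 + 4 = 8$)
$p + f{\left(s \right)} = 1520795 + 8 = 1520803$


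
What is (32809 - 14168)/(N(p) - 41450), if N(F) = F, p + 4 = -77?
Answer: -2663/5933 ≈ -0.44885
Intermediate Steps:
p = -81 (p = -4 - 77 = -81)
(32809 - 14168)/(N(p) - 41450) = (32809 - 14168)/(-81 - 41450) = 18641/(-41531) = 18641*(-1/41531) = -2663/5933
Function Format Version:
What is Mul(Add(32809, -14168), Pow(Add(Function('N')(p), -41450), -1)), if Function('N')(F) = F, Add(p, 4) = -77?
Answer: Rational(-2663, 5933) ≈ -0.44885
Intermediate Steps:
p = -81 (p = Add(-4, -77) = -81)
Mul(Add(32809, -14168), Pow(Add(Function('N')(p), -41450), -1)) = Mul(Add(32809, -14168), Pow(Add(-81, -41450), -1)) = Mul(18641, Pow(-41531, -1)) = Mul(18641, Rational(-1, 41531)) = Rational(-2663, 5933)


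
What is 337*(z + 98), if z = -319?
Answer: -74477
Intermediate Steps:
337*(z + 98) = 337*(-319 + 98) = 337*(-221) = -74477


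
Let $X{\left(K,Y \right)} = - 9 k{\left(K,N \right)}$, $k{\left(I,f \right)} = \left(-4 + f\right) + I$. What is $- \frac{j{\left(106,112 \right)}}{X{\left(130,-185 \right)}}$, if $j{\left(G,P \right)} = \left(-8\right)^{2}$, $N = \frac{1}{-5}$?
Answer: $\frac{320}{5661} \approx 0.056527$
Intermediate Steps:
$N = - \frac{1}{5} \approx -0.2$
$k{\left(I,f \right)} = -4 + I + f$
$X{\left(K,Y \right)} = \frac{189}{5} - 9 K$ ($X{\left(K,Y \right)} = - 9 \left(-4 + K - \frac{1}{5}\right) = - 9 \left(- \frac{21}{5} + K\right) = \frac{189}{5} - 9 K$)
$j{\left(G,P \right)} = 64$
$- \frac{j{\left(106,112 \right)}}{X{\left(130,-185 \right)}} = - \frac{64}{\frac{189}{5} - 1170} = - \frac{64}{- \frac{5661}{5}} = - \frac{64 \left(-5\right)}{5661} = \left(-1\right) \left(- \frac{320}{5661}\right) = \frac{320}{5661}$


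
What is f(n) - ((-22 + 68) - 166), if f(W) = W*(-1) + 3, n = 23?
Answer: 100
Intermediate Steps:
f(W) = 3 - W (f(W) = -W + 3 = 3 - W)
f(n) - ((-22 + 68) - 166) = (3 - 1*23) - ((-22 + 68) - 166) = (3 - 23) - (46 - 166) = -20 - 1*(-120) = -20 + 120 = 100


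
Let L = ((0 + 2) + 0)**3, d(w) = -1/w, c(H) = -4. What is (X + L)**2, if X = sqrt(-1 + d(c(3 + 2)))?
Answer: (16 + I*sqrt(3))**2/4 ≈ 63.25 + 13.856*I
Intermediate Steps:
L = 8 (L = (2 + 0)**3 = 2**3 = 8)
X = I*sqrt(3)/2 (X = sqrt(-1 - 1/(-4)) = sqrt(-1 - 1*(-1/4)) = sqrt(-1 + 1/4) = sqrt(-3/4) = I*sqrt(3)/2 ≈ 0.86602*I)
(X + L)**2 = (I*sqrt(3)/2 + 8)**2 = (8 + I*sqrt(3)/2)**2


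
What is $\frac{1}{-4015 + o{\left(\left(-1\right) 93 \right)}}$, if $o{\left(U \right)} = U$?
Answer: $- \frac{1}{4108} \approx -0.00024343$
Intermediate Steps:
$\frac{1}{-4015 + o{\left(\left(-1\right) 93 \right)}} = \frac{1}{-4015 - 93} = \frac{1}{-4108} = - \frac{1}{4108}$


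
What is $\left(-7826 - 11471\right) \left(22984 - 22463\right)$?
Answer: $-10053737$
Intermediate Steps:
$\left(-7826 - 11471\right) \left(22984 - 22463\right) = \left(-19297\right) 521 = -10053737$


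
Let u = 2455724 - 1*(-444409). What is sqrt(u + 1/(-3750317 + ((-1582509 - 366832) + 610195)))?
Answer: sqrt(75121082572537583614)/5089463 ≈ 1703.0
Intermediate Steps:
u = 2900133 (u = 2455724 + 444409 = 2900133)
sqrt(u + 1/(-3750317 + ((-1582509 - 366832) + 610195))) = sqrt(2900133 + 1/(-3750317 + ((-1582509 - 366832) + 610195))) = sqrt(2900133 + 1/(-3750317 + (-1949341 + 610195))) = sqrt(2900133 + 1/(-3750317 - 1339146)) = sqrt(2900133 + 1/(-5089463)) = sqrt(2900133 - 1/5089463) = sqrt(14760119598578/5089463) = sqrt(75121082572537583614)/5089463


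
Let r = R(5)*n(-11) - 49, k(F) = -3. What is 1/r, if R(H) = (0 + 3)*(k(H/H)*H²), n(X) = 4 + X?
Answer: 1/1526 ≈ 0.00065531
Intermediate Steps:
R(H) = -9*H² (R(H) = (0 + 3)*(-3*H²) = 3*(-3*H²) = -9*H²)
r = 1526 (r = (-9*5²)*(4 - 11) - 49 = -9*25*(-7) - 49 = -225*(-7) - 49 = 1575 - 49 = 1526)
1/r = 1/1526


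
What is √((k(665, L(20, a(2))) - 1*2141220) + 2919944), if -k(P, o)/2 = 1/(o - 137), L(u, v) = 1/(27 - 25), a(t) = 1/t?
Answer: 2*√14509380522/273 ≈ 882.45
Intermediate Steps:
L(u, v) = ½ (L(u, v) = 1/2 = ½)
k(P, o) = -2/(-137 + o) (k(P, o) = -2/(o - 137) = -2/(-137 + o))
√((k(665, L(20, a(2))) - 1*2141220) + 2919944) = √((-2/(-137 + ½) - 1*2141220) + 2919944) = √((-2/(-273/2) - 2141220) + 2919944) = √((-2*(-2/273) - 2141220) + 2919944) = √((4/273 - 2141220) + 2919944) = √(-584553056/273 + 2919944) = √(212591656/273) = 2*√14509380522/273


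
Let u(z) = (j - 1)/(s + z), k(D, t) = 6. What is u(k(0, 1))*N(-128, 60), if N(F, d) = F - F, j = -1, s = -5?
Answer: 0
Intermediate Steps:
N(F, d) = 0
u(z) = -2/(-5 + z) (u(z) = (-1 - 1)/(-5 + z) = -2/(-5 + z))
u(k(0, 1))*N(-128, 60) = -2/(-5 + 6)*0 = -2/1*0 = -2*1*0 = -2*0 = 0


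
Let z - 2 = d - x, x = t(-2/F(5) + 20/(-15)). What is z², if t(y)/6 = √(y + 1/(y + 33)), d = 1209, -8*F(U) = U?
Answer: 3835130843/2615 - 4844*√116647305/2615 ≈ 1.4466e+6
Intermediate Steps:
F(U) = -U/8
t(y) = 6*√(y + 1/(33 + y)) (t(y) = 6*√(y + 1/(y + 33)) = 6*√(y + 1/(33 + y)))
x = 2*√116647305/2615 (x = 6*√((1 + (-2/((-⅛*5)) + 20/(-15))*(33 + (-2/((-⅛*5)) + 20/(-15))))/(33 + (-2/((-⅛*5)) + 20/(-15)))) = 6*√((1 + (-2/(-5/8) + 20*(-1/15))*(33 + (-2/(-5/8) + 20*(-1/15))))/(33 + (-2/(-5/8) + 20*(-1/15)))) = 6*√((1 + (-2*(-8/5) - 4/3)*(33 + (-2*(-8/5) - 4/3)))/(33 + (-2*(-8/5) - 4/3))) = 6*√((1 + (16/5 - 4/3)*(33 + (16/5 - 4/3)))/(33 + (16/5 - 4/3))) = 6*√((1 + 28*(33 + 28/15)/15)/(33 + 28/15)) = 6*√((1 + (28/15)*(523/15))/(523/15)) = 6*√(15*(1 + 14644/225)/523) = 6*√((15/523)*(14869/225)) = 6*√(14869/7845) = 6*(√116647305/7845) = 2*√116647305/2615 ≈ 8.2603)
z = 1211 - 2*√116647305/2615 (z = 2 + (1209 - 2*√116647305/2615) = 1211 - 2*√116647305/2615 ≈ 1202.7)
z² = (1211 - 2*√116647305/2615)²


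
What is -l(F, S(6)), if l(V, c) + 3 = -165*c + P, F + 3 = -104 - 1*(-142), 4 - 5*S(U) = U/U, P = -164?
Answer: 266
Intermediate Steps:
S(U) = ⅗ (S(U) = ⅘ - U/(5*U) = ⅘ - ⅕*1 = ⅘ - ⅕ = ⅗)
F = 35 (F = -3 + (-104 - 1*(-142)) = -3 + (-104 + 142) = -3 + 38 = 35)
l(V, c) = -167 - 165*c (l(V, c) = -3 + (-165*c - 164) = -3 + (-164 - 165*c) = -167 - 165*c)
-l(F, S(6)) = -(-167 - 165*⅗) = -(-167 - 99) = -1*(-266) = 266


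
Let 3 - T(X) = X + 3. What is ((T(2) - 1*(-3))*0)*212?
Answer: 0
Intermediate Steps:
T(X) = -X (T(X) = 3 - (X + 3) = 3 - (3 + X) = 3 + (-3 - X) = -X)
((T(2) - 1*(-3))*0)*212 = ((-1*2 - 1*(-3))*0)*212 = ((-2 + 3)*0)*212 = (1*0)*212 = 0*212 = 0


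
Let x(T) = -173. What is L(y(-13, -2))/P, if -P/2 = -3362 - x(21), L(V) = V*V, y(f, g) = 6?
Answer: 6/1063 ≈ 0.0056444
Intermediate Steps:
L(V) = V²
P = 6378 (P = -2*(-3362 - 1*(-173)) = -2*(-3362 + 173) = -2*(-3189) = 6378)
L(y(-13, -2))/P = 6²/6378 = 36*(1/6378) = 6/1063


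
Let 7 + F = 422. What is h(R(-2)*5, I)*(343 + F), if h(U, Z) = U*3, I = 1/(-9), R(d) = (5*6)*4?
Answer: 1364400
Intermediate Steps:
R(d) = 120 (R(d) = 30*4 = 120)
I = -⅑ ≈ -0.11111
F = 415 (F = -7 + 422 = 415)
h(U, Z) = 3*U
h(R(-2)*5, I)*(343 + F) = (3*(120*5))*(343 + 415) = (3*600)*758 = 1800*758 = 1364400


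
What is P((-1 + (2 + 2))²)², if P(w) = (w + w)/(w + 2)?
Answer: 324/121 ≈ 2.6777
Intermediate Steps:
P(w) = 2*w/(2 + w) (P(w) = (2*w)/(2 + w) = 2*w/(2 + w))
P((-1 + (2 + 2))²)² = (2*(-1 + (2 + 2))²/(2 + (-1 + (2 + 2))²))² = (2*(-1 + 4)²/(2 + (-1 + 4)²))² = (2*3²/(2 + 3²))² = (2*9/(2 + 9))² = (2*9/11)² = (2*9*(1/11))² = (18/11)² = 324/121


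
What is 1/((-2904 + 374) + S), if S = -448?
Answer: -1/2978 ≈ -0.00033580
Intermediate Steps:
1/((-2904 + 374) + S) = 1/((-2904 + 374) - 448) = 1/(-2530 - 448) = 1/(-2978) = -1/2978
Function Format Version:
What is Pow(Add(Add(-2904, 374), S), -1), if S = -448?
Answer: Rational(-1, 2978) ≈ -0.00033580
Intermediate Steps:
Pow(Add(Add(-2904, 374), S), -1) = Pow(Add(Add(-2904, 374), -448), -1) = Pow(Add(-2530, -448), -1) = Pow(-2978, -1) = Rational(-1, 2978)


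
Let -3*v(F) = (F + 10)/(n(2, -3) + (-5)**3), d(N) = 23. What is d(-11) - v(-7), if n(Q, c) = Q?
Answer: 2828/123 ≈ 22.992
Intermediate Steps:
v(F) = 10/369 + F/369 (v(F) = -(F + 10)/(3*(2 + (-5)**3)) = -(10 + F)/(3*(2 - 125)) = -(10 + F)/(3*(-123)) = -(10 + F)*(-1)/(3*123) = -(-10/123 - F/123)/3 = 10/369 + F/369)
d(-11) - v(-7) = 23 - (10/369 + (1/369)*(-7)) = 23 - (10/369 - 7/369) = 23 - 1*1/123 = 23 - 1/123 = 2828/123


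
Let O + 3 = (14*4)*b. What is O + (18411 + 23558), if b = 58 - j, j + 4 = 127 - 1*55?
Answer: 41406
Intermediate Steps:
j = 68 (j = -4 + (127 - 1*55) = -4 + (127 - 55) = -4 + 72 = 68)
b = -10 (b = 58 - 1*68 = 58 - 68 = -10)
O = -563 (O = -3 + (14*4)*(-10) = -3 + 56*(-10) = -3 - 560 = -563)
O + (18411 + 23558) = -563 + (18411 + 23558) = -563 + 41969 = 41406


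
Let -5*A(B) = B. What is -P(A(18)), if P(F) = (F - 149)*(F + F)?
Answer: -27468/25 ≈ -1098.7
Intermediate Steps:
A(B) = -B/5
P(F) = 2*F*(-149 + F) (P(F) = (-149 + F)*(2*F) = 2*F*(-149 + F))
-P(A(18)) = -2*(-⅕*18)*(-149 - ⅕*18) = -2*(-18)*(-149 - 18/5)/5 = -2*(-18)*(-763)/(5*5) = -1*27468/25 = -27468/25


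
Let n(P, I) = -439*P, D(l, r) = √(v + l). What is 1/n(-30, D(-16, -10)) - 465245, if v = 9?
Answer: -6127276649/13170 ≈ -4.6525e+5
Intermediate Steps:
D(l, r) = √(9 + l)
1/n(-30, D(-16, -10)) - 465245 = 1/(-439*(-30)) - 465245 = 1/13170 - 465245 = -6127276649/13170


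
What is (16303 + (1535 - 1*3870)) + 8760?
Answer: 22728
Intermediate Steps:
(16303 + (1535 - 1*3870)) + 8760 = (16303 + (1535 - 3870)) + 8760 = (16303 - 2335) + 8760 = 13968 + 8760 = 22728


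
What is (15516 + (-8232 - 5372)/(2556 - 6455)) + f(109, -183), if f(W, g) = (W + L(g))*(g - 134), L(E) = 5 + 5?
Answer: -86571489/3899 ≈ -22204.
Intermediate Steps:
L(E) = 10
f(W, g) = (-134 + g)*(10 + W) (f(W, g) = (W + 10)*(g - 134) = (10 + W)*(-134 + g) = (-134 + g)*(10 + W))
(15516 + (-8232 - 5372)/(2556 - 6455)) + f(109, -183) = (15516 + (-8232 - 5372)/(2556 - 6455)) + (-1340 - 134*109 + 10*(-183) + 109*(-183)) = (15516 - 13604/(-3899)) + (-1340 - 14606 - 1830 - 19947) = (15516 - 13604*(-1/3899)) - 37723 = (15516 + 13604/3899) - 37723 = 60510488/3899 - 37723 = -86571489/3899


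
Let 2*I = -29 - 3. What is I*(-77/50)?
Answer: 616/25 ≈ 24.640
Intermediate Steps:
I = -16 (I = (-29 - 3)/2 = (½)*(-32) = -16)
I*(-77/50) = -(-1232)/50 = -16*(-77/50) = 616/25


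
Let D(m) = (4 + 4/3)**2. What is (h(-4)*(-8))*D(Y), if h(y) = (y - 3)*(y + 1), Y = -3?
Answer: -14336/3 ≈ -4778.7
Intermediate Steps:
h(y) = (1 + y)*(-3 + y) (h(y) = (-3 + y)*(1 + y) = (1 + y)*(-3 + y))
D(m) = 256/9 (D(m) = (4 + 4*(1/3))**2 = (4 + 4/3)**2 = (16/3)**2 = 256/9)
(h(-4)*(-8))*D(Y) = ((-3 + (-4)**2 - 2*(-4))*(-8))*(256/9) = ((-3 + 16 + 8)*(-8))*(256/9) = (21*(-8))*(256/9) = -168*256/9 = -14336/3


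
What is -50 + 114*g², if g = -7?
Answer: 5536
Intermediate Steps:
-50 + 114*g² = -50 + 114*(-7)² = -50 + 114*49 = -50 + 5586 = 5536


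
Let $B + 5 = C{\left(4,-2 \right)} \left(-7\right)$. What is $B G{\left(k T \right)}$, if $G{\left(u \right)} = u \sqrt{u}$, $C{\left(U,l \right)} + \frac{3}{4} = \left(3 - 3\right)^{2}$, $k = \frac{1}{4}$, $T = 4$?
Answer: $\frac{1}{4} \approx 0.25$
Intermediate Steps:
$k = \frac{1}{4} \approx 0.25$
$C{\left(U,l \right)} = - \frac{3}{4}$ ($C{\left(U,l \right)} = - \frac{3}{4} + \left(3 - 3\right)^{2} = - \frac{3}{4} + 0^{2} = - \frac{3}{4} + 0 = - \frac{3}{4}$)
$B = \frac{1}{4}$ ($B = -5 - - \frac{21}{4} = -5 + \frac{21}{4} = \frac{1}{4} \approx 0.25$)
$G{\left(u \right)} = u^{\frac{3}{2}}$
$B G{\left(k T \right)} = \frac{\left(\frac{1}{4} \cdot 4\right)^{\frac{3}{2}}}{4} = \frac{1^{\frac{3}{2}}}{4} = \frac{1}{4} \cdot 1 = \frac{1}{4}$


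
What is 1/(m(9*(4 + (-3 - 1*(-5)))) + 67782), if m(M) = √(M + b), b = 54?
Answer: 11297/765733236 - √3/765733236 ≈ 1.4751e-5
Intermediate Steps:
m(M) = √(54 + M) (m(M) = √(M + 54) = √(54 + M))
1/(m(9*(4 + (-3 - 1*(-5)))) + 67782) = 1/(√(54 + 9*(4 + (-3 - 1*(-5)))) + 67782) = 1/(√(54 + 9*(4 + (-3 + 5))) + 67782) = 1/(√(54 + 9*(4 + 2)) + 67782) = 1/(√(54 + 9*6) + 67782) = 1/(√(54 + 54) + 67782) = 1/(√108 + 67782) = 1/(6*√3 + 67782) = 1/(67782 + 6*√3)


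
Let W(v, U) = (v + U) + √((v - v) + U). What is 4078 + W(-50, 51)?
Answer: 4079 + √51 ≈ 4086.1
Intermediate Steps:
W(v, U) = U + v + √U (W(v, U) = (U + v) + √(0 + U) = (U + v) + √U = U + v + √U)
4078 + W(-50, 51) = 4078 + (51 - 50 + √51) = 4078 + (1 + √51) = 4079 + √51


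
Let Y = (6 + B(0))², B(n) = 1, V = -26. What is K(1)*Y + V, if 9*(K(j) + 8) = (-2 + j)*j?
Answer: -3811/9 ≈ -423.44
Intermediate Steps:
Y = 49 (Y = (6 + 1)² = 7² = 49)
K(j) = -8 + j*(-2 + j)/9 (K(j) = -8 + ((-2 + j)*j)/9 = -8 + (j*(-2 + j))/9 = -8 + j*(-2 + j)/9)
K(1)*Y + V = (-8 - 2/9*1 + (⅑)*1²)*49 - 26 = (-8 - 2/9 + (⅑)*1)*49 - 26 = (-8 - 2/9 + ⅑)*49 - 26 = -73/9*49 - 26 = -3577/9 - 26 = -3811/9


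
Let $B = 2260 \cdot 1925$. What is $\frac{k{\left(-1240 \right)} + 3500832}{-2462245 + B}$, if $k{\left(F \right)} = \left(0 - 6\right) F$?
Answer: $\frac{3508272}{1888255} \approx 1.8579$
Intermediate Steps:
$B = 4350500$
$k{\left(F \right)} = - 6 F$
$\frac{k{\left(-1240 \right)} + 3500832}{-2462245 + B} = \frac{\left(-6\right) \left(-1240\right) + 3500832}{-2462245 + 4350500} = \frac{7440 + 3500832}{1888255} = 3508272 \cdot \frac{1}{1888255} = \frac{3508272}{1888255}$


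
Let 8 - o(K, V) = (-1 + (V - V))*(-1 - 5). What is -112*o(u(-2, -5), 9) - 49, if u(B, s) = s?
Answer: -273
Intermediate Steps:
o(K, V) = 2 (o(K, V) = 8 - (-1 + (V - V))*(-1 - 5) = 8 - (-1 + 0)*(-6) = 8 - (-1)*(-6) = 8 - 1*6 = 8 - 6 = 2)
-112*o(u(-2, -5), 9) - 49 = -112*2 - 49 = -224 - 49 = -273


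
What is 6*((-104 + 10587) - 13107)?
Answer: -15744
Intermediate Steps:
6*((-104 + 10587) - 13107) = 6*(10483 - 13107) = 6*(-2624) = -15744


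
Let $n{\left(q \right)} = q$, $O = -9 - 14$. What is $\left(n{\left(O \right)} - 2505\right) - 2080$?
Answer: $-4608$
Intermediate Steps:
$O = -23$
$\left(n{\left(O \right)} - 2505\right) - 2080 = \left(-23 - 2505\right) - 2080 = -2528 - 2080 = -4608$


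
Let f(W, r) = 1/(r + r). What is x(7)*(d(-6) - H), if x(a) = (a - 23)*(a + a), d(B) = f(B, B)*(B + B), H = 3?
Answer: 448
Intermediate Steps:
f(W, r) = 1/(2*r)
d(B) = 1 (d(B) = (1/(2*B))*(B + B) = (1/(2*B))*(2*B) = 1)
x(a) = 2*a*(-23 + a) (x(a) = (-23 + a)*(2*a) = 2*a*(-23 + a))
x(7)*(d(-6) - H) = (2*7*(-23 + 7))*(1 - 1*3) = (2*7*(-16))*(1 - 3) = -224*(-2) = 448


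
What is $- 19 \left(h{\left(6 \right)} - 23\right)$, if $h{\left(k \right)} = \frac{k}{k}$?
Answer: $418$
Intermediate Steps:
$h{\left(k \right)} = 1$
$- 19 \left(h{\left(6 \right)} - 23\right) = - 19 \left(1 - 23\right) = \left(-19\right) \left(-22\right) = 418$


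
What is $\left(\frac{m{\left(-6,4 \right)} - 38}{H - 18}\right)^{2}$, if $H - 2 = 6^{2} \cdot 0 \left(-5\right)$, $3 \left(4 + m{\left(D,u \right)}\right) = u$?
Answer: $\frac{3721}{576} \approx 6.4601$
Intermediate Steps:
$m{\left(D,u \right)} = -4 + \frac{u}{3}$
$H = 2$ ($H = 2 + 6^{2} \cdot 0 \left(-5\right) = 2 + 36 \cdot 0 \left(-5\right) = 2 + 0 \left(-5\right) = 2 + 0 = 2$)
$\left(\frac{m{\left(-6,4 \right)} - 38}{H - 18}\right)^{2} = \left(\frac{\left(-4 + \frac{1}{3} \cdot 4\right) - 38}{2 - 18}\right)^{2} = \left(\frac{\left(-4 + \frac{4}{3}\right) - 38}{-16}\right)^{2} = \left(\left(- \frac{8}{3} - 38\right) \left(- \frac{1}{16}\right)\right)^{2} = \left(\left(- \frac{122}{3}\right) \left(- \frac{1}{16}\right)\right)^{2} = \left(\frac{61}{24}\right)^{2} = \frac{3721}{576}$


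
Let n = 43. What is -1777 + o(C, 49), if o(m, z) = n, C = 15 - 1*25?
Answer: -1734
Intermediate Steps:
C = -10 (C = 15 - 25 = -10)
o(m, z) = 43
-1777 + o(C, 49) = -1777 + 43 = -1734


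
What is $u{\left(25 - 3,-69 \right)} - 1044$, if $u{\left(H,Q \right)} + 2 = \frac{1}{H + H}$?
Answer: $- \frac{46023}{44} \approx -1046.0$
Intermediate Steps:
$u{\left(H,Q \right)} = -2 + \frac{1}{2 H}$ ($u{\left(H,Q \right)} = -2 + \frac{1}{H + H} = -2 + \frac{1}{2 H}$)
$u{\left(25 - 3,-69 \right)} - 1044 = \left(-2 + \frac{1}{2 \left(25 - 3\right)}\right) - 1044 = \left(-2 + \frac{1}{2 \cdot 22}\right) - 1044 = \left(-2 + \frac{1}{2} \cdot \frac{1}{22}\right) - 1044 = \left(-2 + \frac{1}{44}\right) - 1044 = - \frac{87}{44} - 1044 = - \frac{46023}{44}$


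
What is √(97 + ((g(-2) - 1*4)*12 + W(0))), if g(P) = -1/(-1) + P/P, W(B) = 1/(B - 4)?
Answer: √291/2 ≈ 8.5294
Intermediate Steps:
W(B) = 1/(-4 + B)
g(P) = 2 (g(P) = -1*(-1) + 1 = 1 + 1 = 2)
√(97 + ((g(-2) - 1*4)*12 + W(0))) = √(97 + ((2 - 1*4)*12 + 1/(-4 + 0))) = √(97 + ((2 - 4)*12 + 1/(-4))) = √(97 + (-2*12 - ¼)) = √(97 + (-24 - ¼)) = √(97 - 97/4) = √(291/4) = √291/2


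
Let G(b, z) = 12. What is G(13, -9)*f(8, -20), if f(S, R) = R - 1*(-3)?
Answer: -204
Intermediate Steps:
f(S, R) = 3 + R (f(S, R) = R + 3 = 3 + R)
G(13, -9)*f(8, -20) = 12*(3 - 20) = 12*(-17) = -204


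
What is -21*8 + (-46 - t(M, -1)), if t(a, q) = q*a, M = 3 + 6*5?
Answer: -181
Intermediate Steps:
M = 33 (M = 3 + 30 = 33)
t(a, q) = a*q
-21*8 + (-46 - t(M, -1)) = -21*8 + (-46 - 33*(-1)) = -168 + (-46 - 1*(-33)) = -168 + (-46 + 33) = -168 - 13 = -181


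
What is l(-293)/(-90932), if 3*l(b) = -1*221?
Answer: 221/272796 ≈ 0.00081013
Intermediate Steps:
l(b) = -221/3 (l(b) = (-1*221)/3 = (⅓)*(-221) = -221/3)
l(-293)/(-90932) = -221/3/(-90932) = -221/3*(-1/90932) = 221/272796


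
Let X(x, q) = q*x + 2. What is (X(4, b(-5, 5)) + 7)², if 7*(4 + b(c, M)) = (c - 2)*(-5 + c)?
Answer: 1089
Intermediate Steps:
b(c, M) = -4 + (-5 + c)*(-2 + c)/7 (b(c, M) = -4 + ((c - 2)*(-5 + c))/7 = -4 + ((-2 + c)*(-5 + c))/7 = -4 + ((-5 + c)*(-2 + c))/7 = -4 + (-5 + c)*(-2 + c)/7)
X(x, q) = 2 + q*x
(X(4, b(-5, 5)) + 7)² = ((2 + (-18/7 - 1*(-5) + (⅐)*(-5)²)*4) + 7)² = ((2 + (-18/7 + 5 + (⅐)*25)*4) + 7)² = ((2 + (-18/7 + 5 + 25/7)*4) + 7)² = ((2 + 6*4) + 7)² = ((2 + 24) + 7)² = (26 + 7)² = 33² = 1089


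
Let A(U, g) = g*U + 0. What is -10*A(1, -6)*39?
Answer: 2340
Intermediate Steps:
A(U, g) = U*g (A(U, g) = U*g + 0 = U*g)
-10*A(1, -6)*39 = -10*(-6)*39 = 60*39 = 2340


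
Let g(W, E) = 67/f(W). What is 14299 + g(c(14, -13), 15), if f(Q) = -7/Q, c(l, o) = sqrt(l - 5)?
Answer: 99892/7 ≈ 14270.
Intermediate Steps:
c(l, o) = sqrt(-5 + l)
g(W, E) = -67*W/7 (g(W, E) = 67/((-7/W)) = 67*(-W/7) = -67*W/7)
14299 + g(c(14, -13), 15) = 14299 - 67*sqrt(-5 + 14)/7 = 14299 - 67*sqrt(9)/7 = 14299 - 67/7*3 = 14299 - 201/7 = 99892/7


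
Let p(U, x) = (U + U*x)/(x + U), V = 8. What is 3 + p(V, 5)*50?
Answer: 2439/13 ≈ 187.62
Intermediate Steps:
p(U, x) = (U + U*x)/(U + x)
3 + p(V, 5)*50 = 3 + (8*(1 + 5)/(8 + 5))*50 = 3 + (8*6/13)*50 = 3 + (8*(1/13)*6)*50 = 3 + (48/13)*50 = 3 + 2400/13 = 2439/13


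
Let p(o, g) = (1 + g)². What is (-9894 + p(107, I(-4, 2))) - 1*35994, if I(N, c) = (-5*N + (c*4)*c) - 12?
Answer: -45263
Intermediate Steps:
I(N, c) = -12 - 5*N + 4*c² (I(N, c) = (-5*N + (4*c)*c) - 12 = (-5*N + 4*c²) - 12 = -12 - 5*N + 4*c²)
(-9894 + p(107, I(-4, 2))) - 1*35994 = (-9894 + (1 + (-12 - 5*(-4) + 4*2²))²) - 1*35994 = (-9894 + (1 + (-12 + 20 + 4*4))²) - 35994 = (-9894 + (1 + (-12 + 20 + 16))²) - 35994 = (-9894 + (1 + 24)²) - 35994 = (-9894 + 25²) - 35994 = (-9894 + 625) - 35994 = -9269 - 35994 = -45263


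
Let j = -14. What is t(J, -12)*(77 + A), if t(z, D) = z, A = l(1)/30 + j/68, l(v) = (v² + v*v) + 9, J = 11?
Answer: 216436/255 ≈ 848.77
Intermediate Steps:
l(v) = 9 + 2*v² (l(v) = (v² + v²) + 9 = 2*v² + 9 = 9 + 2*v²)
A = 41/255 (A = (9 + 2*1²)/30 - 14/68 = (9 + 2*1)*(1/30) - 14*1/68 = (9 + 2)*(1/30) - 7/34 = 11*(1/30) - 7/34 = 11/30 - 7/34 = 41/255 ≈ 0.16078)
t(J, -12)*(77 + A) = 11*(77 + 41/255) = 11*(19676/255) = 216436/255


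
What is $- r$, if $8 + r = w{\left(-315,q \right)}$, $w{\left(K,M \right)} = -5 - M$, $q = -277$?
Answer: $-264$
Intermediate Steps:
$r = 264$ ($r = -8 - -272 = -8 + \left(-5 + 277\right) = -8 + 272 = 264$)
$- r = \left(-1\right) 264 = -264$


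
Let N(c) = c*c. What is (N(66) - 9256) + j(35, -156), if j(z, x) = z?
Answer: -4865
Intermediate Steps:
N(c) = c**2
(N(66) - 9256) + j(35, -156) = (66**2 - 9256) + 35 = (4356 - 9256) + 35 = -4900 + 35 = -4865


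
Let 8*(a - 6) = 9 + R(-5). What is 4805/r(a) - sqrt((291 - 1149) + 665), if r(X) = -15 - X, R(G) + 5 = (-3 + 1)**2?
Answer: -4805/22 - I*sqrt(193) ≈ -218.41 - 13.892*I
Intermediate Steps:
R(G) = -1 (R(G) = -5 + (-3 + 1)**2 = -5 + (-2)**2 = -5 + 4 = -1)
a = 7 (a = 6 + (9 - 1)/8 = 6 + (1/8)*8 = 6 + 1 = 7)
4805/r(a) - sqrt((291 - 1149) + 665) = 4805/(-15 - 1*7) - sqrt((291 - 1149) + 665) = 4805/(-15 - 7) - sqrt(-858 + 665) = 4805/(-22) - sqrt(-193) = 4805*(-1/22) - I*sqrt(193) = -4805/22 - I*sqrt(193)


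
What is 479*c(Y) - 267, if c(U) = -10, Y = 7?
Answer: -5057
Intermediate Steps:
479*c(Y) - 267 = 479*(-10) - 267 = -4790 - 267 = -5057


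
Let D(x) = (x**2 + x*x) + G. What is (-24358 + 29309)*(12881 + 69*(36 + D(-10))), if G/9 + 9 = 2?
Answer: 122873918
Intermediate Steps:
G = -63 (G = -81 + 9*2 = -81 + 18 = -63)
D(x) = -63 + 2*x**2 (D(x) = (x**2 + x*x) - 63 = (x**2 + x**2) - 63 = 2*x**2 - 63 = -63 + 2*x**2)
(-24358 + 29309)*(12881 + 69*(36 + D(-10))) = (-24358 + 29309)*(12881 + 69*(36 + (-63 + 2*(-10)**2))) = 4951*(12881 + 69*(36 + (-63 + 2*100))) = 4951*(12881 + 69*(36 + (-63 + 200))) = 4951*(12881 + 69*(36 + 137)) = 4951*(12881 + 69*173) = 4951*(12881 + 11937) = 4951*24818 = 122873918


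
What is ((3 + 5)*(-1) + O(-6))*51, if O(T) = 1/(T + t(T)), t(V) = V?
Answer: -1649/4 ≈ -412.25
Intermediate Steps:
O(T) = 1/(2*T) (O(T) = 1/(T + T) = 1/(2*T))
((3 + 5)*(-1) + O(-6))*51 = ((3 + 5)*(-1) + (½)/(-6))*51 = (8*(-1) + (½)*(-⅙))*51 = (-8 - 1/12)*51 = -97/12*51 = -1649/4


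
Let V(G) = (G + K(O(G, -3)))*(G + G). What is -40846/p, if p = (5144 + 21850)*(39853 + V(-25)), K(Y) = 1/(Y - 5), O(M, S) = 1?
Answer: -40846/1109871807 ≈ -3.6802e-5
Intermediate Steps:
K(Y) = 1/(-5 + Y)
V(G) = 2*G*(-1/4 + G) (V(G) = (G + 1/(-5 + 1))*(G + G) = (G + 1/(-4))*(2*G) = (G - 1/4)*(2*G) = (-1/4 + G)*(2*G) = 2*G*(-1/4 + G))
p = 1109871807 (p = (5144 + 21850)*(39853 + (1/2)*(-25)*(-1 + 4*(-25))) = 26994*(39853 + (1/2)*(-25)*(-1 - 100)) = 26994*(39853 + (1/2)*(-25)*(-101)) = 26994*(39853 + 2525/2) = 26994*(82231/2) = 1109871807)
-40846/p = -40846/1109871807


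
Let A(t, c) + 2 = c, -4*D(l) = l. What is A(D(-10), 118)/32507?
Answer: 116/32507 ≈ 0.0035685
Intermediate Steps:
D(l) = -l/4
A(t, c) = -2 + c
A(D(-10), 118)/32507 = (-2 + 118)/32507 = 116*(1/32507) = 116/32507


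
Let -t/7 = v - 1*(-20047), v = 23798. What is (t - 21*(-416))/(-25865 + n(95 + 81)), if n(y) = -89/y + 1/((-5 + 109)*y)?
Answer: 5457868416/473442215 ≈ 11.528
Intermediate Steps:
n(y) = -9255/(104*y) (n(y) = -89/y + 1/(104*y) = -9255/(104*y))
t = -306915 (t = -7*(23798 - 1*(-20047)) = -7*(23798 + 20047) = -7*43845 = -306915)
(t - 21*(-416))/(-25865 + n(95 + 81)) = (-306915 - 21*(-416))/(-25865 - 9255/(104*(95 + 81))) = (-306915 + 8736)/(-25865 - 9255/104/176) = -298179/(-25865 - 9255/104*1/176) = -298179/(-25865 - 9255/18304) = -298179/(-473442215/18304) = -298179*(-18304/473442215) = 5457868416/473442215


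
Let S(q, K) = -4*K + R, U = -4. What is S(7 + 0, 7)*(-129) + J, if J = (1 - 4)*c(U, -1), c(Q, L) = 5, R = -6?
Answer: 4371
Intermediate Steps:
S(q, K) = -6 - 4*K (S(q, K) = -4*K - 6 = -6 - 4*K)
J = -15 (J = (1 - 4)*5 = -3*5 = -15)
S(7 + 0, 7)*(-129) + J = (-6 - 4*7)*(-129) - 15 = (-6 - 28)*(-129) - 15 = -34*(-129) - 15 = 4386 - 15 = 4371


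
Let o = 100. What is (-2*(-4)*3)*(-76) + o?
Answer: -1724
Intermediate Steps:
(-2*(-4)*3)*(-76) + o = (-2*(-4)*3)*(-76) + 100 = (8*3)*(-76) + 100 = 24*(-76) + 100 = -1824 + 100 = -1724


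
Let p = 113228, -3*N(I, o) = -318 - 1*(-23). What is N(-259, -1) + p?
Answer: 339979/3 ≈ 1.1333e+5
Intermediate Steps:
N(I, o) = 295/3 (N(I, o) = -(-318 - 1*(-23))/3 = -(-318 + 23)/3 = -⅓*(-295) = 295/3)
N(-259, -1) + p = 295/3 + 113228 = 339979/3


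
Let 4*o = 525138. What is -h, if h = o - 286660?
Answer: 310751/2 ≈ 1.5538e+5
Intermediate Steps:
o = 262569/2 (o = (¼)*525138 = 262569/2 ≈ 1.3128e+5)
h = -310751/2 (h = 262569/2 - 286660 = -310751/2 ≈ -1.5538e+5)
-h = -1*(-310751/2) = 310751/2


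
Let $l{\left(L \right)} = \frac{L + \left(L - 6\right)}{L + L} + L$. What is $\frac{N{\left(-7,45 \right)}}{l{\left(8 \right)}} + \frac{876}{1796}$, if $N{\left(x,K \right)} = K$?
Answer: $\frac{58917}{10327} \approx 5.7051$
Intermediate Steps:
$l{\left(L \right)} = L + \frac{-6 + 2 L}{2 L}$ ($l{\left(L \right)} = \frac{L + \left(-6 + L\right)}{2 L} + L = \left(-6 + 2 L\right) \frac{1}{2 L} + L = \frac{-6 + 2 L}{2 L} + L = L + \frac{-6 + 2 L}{2 L}$)
$\frac{N{\left(-7,45 \right)}}{l{\left(8 \right)}} + \frac{876}{1796} = \frac{45}{1 + 8 - \frac{3}{8}} + \frac{876}{1796} = \frac{45}{1 + 8 - \frac{3}{8}} + 876 \cdot \frac{1}{1796} = \frac{45}{1 + 8 - \frac{3}{8}} + \frac{219}{449} = \frac{45}{\frac{69}{8}} + \frac{219}{449} = 45 \cdot \frac{8}{69} + \frac{219}{449} = \frac{120}{23} + \frac{219}{449} = \frac{58917}{10327}$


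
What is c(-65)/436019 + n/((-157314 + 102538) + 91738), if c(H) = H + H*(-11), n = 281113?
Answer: 122594634447/16116134278 ≈ 7.6069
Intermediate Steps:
c(H) = -10*H (c(H) = H - 11*H = -10*H)
c(-65)/436019 + n/((-157314 + 102538) + 91738) = -10*(-65)/436019 + 281113/((-157314 + 102538) + 91738) = 650*(1/436019) + 281113/(-54776 + 91738) = 650/436019 + 281113/36962 = 122594634447/16116134278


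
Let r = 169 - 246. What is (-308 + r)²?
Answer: 148225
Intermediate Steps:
r = -77
(-308 + r)² = (-308 - 77)² = (-385)² = 148225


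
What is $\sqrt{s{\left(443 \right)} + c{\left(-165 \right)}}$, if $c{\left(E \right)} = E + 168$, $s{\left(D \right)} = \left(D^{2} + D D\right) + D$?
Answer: $4 \sqrt{24559} \approx 626.85$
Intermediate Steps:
$s{\left(D \right)} = D + 2 D^{2}$ ($s{\left(D \right)} = \left(D^{2} + D^{2}\right) + D = 2 D^{2} + D = D + 2 D^{2}$)
$c{\left(E \right)} = 168 + E$
$\sqrt{s{\left(443 \right)} + c{\left(-165 \right)}} = \sqrt{443 \left(1 + 2 \cdot 443\right) + \left(168 - 165\right)} = \sqrt{443 \left(1 + 886\right) + 3} = \sqrt{443 \cdot 887 + 3} = \sqrt{392941 + 3} = \sqrt{392944} = 4 \sqrt{24559}$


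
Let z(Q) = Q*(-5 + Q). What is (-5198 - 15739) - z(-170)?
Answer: -50687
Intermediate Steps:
(-5198 - 15739) - z(-170) = (-5198 - 15739) - (-170)*(-5 - 170) = -20937 - (-170)*(-175) = -20937 - 1*29750 = -20937 - 29750 = -50687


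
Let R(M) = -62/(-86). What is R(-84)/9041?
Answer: 31/388763 ≈ 7.9740e-5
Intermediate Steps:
R(M) = 31/43 (R(M) = -62*(-1/86) = 31/43)
R(-84)/9041 = (31/43)/9041 = (31/43)*(1/9041) = 31/388763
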